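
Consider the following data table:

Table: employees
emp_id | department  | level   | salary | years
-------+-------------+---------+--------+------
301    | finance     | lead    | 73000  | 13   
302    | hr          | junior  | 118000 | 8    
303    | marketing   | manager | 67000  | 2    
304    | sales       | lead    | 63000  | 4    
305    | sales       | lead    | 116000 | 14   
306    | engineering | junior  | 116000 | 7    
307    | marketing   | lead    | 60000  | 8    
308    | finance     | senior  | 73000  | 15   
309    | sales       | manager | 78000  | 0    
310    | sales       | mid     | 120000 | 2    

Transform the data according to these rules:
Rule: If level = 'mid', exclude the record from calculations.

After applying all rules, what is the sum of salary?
764000

Step 1: Identify records where level = 'mid'
Step 2: The excluded records sum to 120000
Step 3: Original total salary = 884000
Step 4: Remaining total = 884000 - 120000 = 764000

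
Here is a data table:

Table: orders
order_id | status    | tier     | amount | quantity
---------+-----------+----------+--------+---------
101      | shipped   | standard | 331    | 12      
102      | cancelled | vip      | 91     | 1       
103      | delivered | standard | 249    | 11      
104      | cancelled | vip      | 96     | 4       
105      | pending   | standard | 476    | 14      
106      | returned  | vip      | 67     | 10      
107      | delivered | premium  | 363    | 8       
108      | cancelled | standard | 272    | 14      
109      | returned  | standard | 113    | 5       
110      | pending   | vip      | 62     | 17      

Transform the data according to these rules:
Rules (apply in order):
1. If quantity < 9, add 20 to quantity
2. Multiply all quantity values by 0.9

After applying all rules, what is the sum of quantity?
158.4

Step 1: Apply Rule 1 - Add 20 to records with quantity < 9
  - 4 records affected: 18 + (4 × 20) = 98
  - Unaffected records: 78
  - Sum after Rule 1: 176
Step 2: Apply Rule 2 - Multiply all by 0.9
  - 176 × 0.9 = 158.4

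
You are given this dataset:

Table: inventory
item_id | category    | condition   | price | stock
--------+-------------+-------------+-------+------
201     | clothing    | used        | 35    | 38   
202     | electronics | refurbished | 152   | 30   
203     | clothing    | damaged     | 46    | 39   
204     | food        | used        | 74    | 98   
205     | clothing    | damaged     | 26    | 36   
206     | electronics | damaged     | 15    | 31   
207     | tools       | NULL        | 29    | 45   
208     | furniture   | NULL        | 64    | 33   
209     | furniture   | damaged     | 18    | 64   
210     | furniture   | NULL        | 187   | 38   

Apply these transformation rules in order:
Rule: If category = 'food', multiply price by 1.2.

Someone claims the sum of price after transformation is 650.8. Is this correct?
No, the correct result is 660.8.

Step 1: Calculate the correct sum after transformation
Step 2: Apply multiplier 1.2 to records where category = 'food'
Step 3: Correct result = 660.8
Step 4: Claimed result = 650.8
Step 5: 660.8 ≠ 650.8
Conclusion: The claimed result is incorrect. The correct answer is 660.8.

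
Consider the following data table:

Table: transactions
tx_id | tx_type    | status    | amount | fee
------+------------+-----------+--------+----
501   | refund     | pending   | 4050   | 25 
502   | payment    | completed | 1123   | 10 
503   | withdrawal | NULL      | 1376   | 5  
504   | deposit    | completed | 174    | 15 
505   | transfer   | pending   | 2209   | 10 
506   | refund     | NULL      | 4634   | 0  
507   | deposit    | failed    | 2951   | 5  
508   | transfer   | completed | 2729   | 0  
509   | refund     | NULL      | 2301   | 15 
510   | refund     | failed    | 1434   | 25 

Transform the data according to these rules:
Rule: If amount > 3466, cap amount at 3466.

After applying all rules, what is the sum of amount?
21229

Step 1: 2 records have amount > 3466
Step 2: These records originally summed to 8684
Step 3: After capping: 2 × 3466 = 6932
Step 4: Unaffected records sum: 14297
Step 5: Final sum = 6932 + 14297 = 21229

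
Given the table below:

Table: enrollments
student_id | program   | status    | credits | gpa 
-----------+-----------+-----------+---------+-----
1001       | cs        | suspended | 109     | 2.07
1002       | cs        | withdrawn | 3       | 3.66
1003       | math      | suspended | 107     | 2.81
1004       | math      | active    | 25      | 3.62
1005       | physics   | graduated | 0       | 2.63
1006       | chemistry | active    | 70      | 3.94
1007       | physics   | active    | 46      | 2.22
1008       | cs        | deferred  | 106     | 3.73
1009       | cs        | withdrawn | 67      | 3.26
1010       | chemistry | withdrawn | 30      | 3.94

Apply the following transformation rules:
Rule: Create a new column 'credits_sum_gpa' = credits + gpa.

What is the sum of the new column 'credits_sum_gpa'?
594.88

Step 1: For each record, compute credits + gpa
Example calculations:
  109 + 2.07 = 111.07
  3 + 3.66 = 6.66
  107 + 2.81 = 109.81
  ...
Step 2: Sum all derived values
Step 3: Total = 594.88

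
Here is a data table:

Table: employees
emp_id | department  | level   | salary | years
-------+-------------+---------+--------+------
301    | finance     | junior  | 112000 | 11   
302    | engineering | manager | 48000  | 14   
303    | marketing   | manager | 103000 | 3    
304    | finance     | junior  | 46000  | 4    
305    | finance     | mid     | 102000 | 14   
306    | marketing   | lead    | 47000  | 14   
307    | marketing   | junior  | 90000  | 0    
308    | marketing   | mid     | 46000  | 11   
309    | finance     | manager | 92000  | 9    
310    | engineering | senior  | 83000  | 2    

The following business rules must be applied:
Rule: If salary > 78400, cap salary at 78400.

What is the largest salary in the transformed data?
78400

Step 1: Original maximum salary = 112000
Step 2: Apply cap at 78400
Step 3: 6 records had salary > 78400 and were capped
Step 4: Maximum after transformation = 78400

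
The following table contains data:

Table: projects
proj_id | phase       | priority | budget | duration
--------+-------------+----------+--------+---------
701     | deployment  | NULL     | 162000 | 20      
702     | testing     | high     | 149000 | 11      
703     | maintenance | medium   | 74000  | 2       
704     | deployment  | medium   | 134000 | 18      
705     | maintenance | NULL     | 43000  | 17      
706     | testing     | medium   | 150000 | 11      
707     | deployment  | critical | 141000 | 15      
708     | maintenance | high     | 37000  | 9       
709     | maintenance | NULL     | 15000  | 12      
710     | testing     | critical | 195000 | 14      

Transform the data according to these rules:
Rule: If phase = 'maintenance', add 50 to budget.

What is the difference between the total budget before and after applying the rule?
200

Step 1: Original sum of budget = 1100000
Step 2: 4 records have phase = 'maintenance'
Step 3: Each affected record changes by 50
Step 4: Total change = 4 × 50 = 200
Step 5: New sum = 1100000 + 200 = 1100200
Step 6: Difference = |1100200 - 1100000| = 200
        (Sum increased by 200)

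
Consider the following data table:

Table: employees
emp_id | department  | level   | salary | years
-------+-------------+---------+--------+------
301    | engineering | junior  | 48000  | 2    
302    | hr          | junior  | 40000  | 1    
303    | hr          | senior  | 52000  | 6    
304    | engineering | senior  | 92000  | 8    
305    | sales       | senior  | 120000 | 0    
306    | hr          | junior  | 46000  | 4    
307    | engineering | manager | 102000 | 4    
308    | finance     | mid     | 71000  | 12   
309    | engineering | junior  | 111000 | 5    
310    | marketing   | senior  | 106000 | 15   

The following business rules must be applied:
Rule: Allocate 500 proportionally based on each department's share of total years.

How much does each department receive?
engineering: 166.67, finance: 105.26, hr: 96.49, marketing: 131.58, sales: 0.0

Step 1: Calculate total years = 57
Step 2: Calculate each department's proportion:
  engineering: 19/57 = 33.33% → 166.67
  finance: 12/57 = 21.05% → 105.26
  hr: 11/57 = 19.30% → 96.49
  marketing: 15/57 = 26.32% → 131.58
  sales: 0/57 = 0.00% → 0.0
Step 3: Verify: sum of allocations ≈ 500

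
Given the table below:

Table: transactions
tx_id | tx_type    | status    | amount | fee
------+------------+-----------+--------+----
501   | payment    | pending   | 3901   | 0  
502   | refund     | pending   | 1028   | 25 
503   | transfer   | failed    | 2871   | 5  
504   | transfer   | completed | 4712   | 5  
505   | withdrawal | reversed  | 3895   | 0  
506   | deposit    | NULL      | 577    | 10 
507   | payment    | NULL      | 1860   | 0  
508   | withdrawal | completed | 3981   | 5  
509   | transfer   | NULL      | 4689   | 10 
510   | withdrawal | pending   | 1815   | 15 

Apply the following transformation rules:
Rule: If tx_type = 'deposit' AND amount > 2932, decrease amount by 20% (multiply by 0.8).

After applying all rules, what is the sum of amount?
29329

Step 1: Find records where tx_type = 'deposit' AND amount > 2932
Step 2: 0 records match, summing to 0
Step 3: After multiplier: 0 × 0.8 = 0.0
Step 4: Unaffected records sum: 29329
Step 5: Final sum = 0.0 + 29329 = 29329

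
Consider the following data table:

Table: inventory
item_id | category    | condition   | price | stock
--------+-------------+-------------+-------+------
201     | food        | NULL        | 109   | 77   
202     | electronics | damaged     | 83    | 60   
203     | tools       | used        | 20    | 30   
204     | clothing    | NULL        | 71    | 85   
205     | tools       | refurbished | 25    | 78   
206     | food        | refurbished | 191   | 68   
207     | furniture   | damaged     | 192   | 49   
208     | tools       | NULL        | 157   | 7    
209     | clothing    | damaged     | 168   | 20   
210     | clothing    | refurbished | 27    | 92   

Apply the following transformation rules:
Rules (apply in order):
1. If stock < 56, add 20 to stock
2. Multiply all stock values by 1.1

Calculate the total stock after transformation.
710.6

Step 1: Apply Rule 1 - Add 20 to records with stock < 56
  - 4 records affected: 106 + (4 × 20) = 186
  - Unaffected records: 460
  - Sum after Rule 1: 646
Step 2: Apply Rule 2 - Multiply all by 1.1
  - 646 × 1.1 = 710.6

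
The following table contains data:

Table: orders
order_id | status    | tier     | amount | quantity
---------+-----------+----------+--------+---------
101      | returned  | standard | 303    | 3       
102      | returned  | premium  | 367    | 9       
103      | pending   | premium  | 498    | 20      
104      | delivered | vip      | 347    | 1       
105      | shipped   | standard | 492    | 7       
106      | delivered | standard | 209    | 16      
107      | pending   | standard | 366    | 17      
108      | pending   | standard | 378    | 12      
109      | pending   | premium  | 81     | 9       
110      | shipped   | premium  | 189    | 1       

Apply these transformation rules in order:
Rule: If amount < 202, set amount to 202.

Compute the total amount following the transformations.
3364

Step 1: 2 records have amount < 202
Step 2: These records originally summed to 270
Step 3: After setting to minimum: 2 × 202 = 404
Step 4: Unaffected records sum: 2960
Step 5: Final sum = 404 + 2960 = 3364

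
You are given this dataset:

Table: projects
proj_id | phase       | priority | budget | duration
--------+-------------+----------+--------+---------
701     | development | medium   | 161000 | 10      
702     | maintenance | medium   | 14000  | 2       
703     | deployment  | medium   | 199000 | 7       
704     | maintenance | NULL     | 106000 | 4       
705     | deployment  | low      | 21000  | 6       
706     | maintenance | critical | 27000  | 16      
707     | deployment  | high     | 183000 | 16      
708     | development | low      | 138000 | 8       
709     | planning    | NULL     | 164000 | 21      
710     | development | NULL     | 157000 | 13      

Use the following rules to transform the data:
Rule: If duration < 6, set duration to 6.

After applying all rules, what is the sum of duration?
109

Step 1: 2 records have duration < 6
Step 2: These records originally summed to 6
Step 3: After setting to minimum: 2 × 6 = 12
Step 4: Unaffected records sum: 97
Step 5: Final sum = 12 + 97 = 109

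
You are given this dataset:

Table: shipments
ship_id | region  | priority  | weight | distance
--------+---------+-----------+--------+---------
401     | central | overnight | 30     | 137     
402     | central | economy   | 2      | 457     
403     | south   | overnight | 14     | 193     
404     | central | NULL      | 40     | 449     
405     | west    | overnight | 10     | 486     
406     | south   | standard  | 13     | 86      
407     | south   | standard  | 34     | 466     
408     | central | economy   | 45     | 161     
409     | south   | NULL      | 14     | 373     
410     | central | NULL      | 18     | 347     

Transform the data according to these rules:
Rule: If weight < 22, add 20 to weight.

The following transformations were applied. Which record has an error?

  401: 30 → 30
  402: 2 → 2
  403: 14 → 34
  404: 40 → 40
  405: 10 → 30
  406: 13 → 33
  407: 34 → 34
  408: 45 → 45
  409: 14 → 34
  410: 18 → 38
Record 402 has an error. The correct transformed value should be 22, not 2.

Step 1: Check each record against the rule
Step 2: Record 402 has weight = 2
Step 3: Since 2 < 22, the bonus should have been applied
Step 4: Correct value = 22, but claimed value = 2
Conclusion: Record 402 has the error.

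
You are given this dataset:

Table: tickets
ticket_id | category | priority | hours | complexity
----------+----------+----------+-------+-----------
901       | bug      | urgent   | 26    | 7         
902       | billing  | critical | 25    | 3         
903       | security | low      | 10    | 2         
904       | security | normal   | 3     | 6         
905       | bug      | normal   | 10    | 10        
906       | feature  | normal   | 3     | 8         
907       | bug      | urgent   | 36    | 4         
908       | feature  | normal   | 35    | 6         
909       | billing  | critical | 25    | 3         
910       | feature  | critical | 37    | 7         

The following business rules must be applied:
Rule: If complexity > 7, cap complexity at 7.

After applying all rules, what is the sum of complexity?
52

Step 1: 2 records have complexity > 7
Step 2: These records originally summed to 18
Step 3: After capping: 2 × 7 = 14
Step 4: Unaffected records sum: 38
Step 5: Final sum = 14 + 38 = 52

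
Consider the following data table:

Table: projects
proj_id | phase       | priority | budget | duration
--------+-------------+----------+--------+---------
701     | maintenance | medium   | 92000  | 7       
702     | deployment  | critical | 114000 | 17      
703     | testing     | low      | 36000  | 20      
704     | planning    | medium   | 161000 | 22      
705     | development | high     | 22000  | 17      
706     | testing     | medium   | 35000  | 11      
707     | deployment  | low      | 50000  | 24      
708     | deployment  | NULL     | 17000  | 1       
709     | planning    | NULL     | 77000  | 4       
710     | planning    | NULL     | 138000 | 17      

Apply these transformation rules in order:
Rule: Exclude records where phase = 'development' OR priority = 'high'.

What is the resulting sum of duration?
123

Step 1: Find records where phase = 'development' OR priority = 'high'
Step 2: 1 records match, summing to 17
Step 3: Original sum: 140
Step 4: Remaining sum = 140 - 17 = 123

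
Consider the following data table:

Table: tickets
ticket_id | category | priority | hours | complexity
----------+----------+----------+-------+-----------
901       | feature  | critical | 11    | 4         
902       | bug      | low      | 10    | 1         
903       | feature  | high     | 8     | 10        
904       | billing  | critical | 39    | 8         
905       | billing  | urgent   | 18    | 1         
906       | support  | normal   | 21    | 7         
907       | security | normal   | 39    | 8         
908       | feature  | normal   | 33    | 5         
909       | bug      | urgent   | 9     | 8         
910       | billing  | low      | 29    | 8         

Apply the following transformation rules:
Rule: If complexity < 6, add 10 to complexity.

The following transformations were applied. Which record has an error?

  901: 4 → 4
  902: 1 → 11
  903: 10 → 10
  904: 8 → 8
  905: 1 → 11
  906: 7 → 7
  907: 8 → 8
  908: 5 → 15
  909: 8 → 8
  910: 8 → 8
Record 901 has an error. The correct transformed value should be 14, not 4.

Step 1: Check each record against the rule
Step 2: Record 901 has complexity = 4
Step 3: Since 4 < 6, the bonus should have been applied
Step 4: Correct value = 14, but claimed value = 4
Conclusion: Record 901 has the error.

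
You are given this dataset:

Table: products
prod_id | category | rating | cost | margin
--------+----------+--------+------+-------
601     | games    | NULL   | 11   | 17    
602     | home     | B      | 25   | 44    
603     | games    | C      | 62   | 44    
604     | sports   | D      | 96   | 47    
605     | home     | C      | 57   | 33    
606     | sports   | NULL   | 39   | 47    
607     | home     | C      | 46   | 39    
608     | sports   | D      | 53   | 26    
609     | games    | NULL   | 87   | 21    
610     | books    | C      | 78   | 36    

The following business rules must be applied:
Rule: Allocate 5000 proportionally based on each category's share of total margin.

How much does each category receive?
books: 508.47, games: 1158.19, home: 1638.42, sports: 1694.92

Step 1: Calculate total margin = 354
Step 2: Calculate each category's proportion:
  books: 36/354 = 10.17% → 508.47
  games: 82/354 = 23.16% → 1158.19
  home: 116/354 = 32.77% → 1638.42
  sports: 120/354 = 33.90% → 1694.92
Step 3: Verify: sum of allocations ≈ 5000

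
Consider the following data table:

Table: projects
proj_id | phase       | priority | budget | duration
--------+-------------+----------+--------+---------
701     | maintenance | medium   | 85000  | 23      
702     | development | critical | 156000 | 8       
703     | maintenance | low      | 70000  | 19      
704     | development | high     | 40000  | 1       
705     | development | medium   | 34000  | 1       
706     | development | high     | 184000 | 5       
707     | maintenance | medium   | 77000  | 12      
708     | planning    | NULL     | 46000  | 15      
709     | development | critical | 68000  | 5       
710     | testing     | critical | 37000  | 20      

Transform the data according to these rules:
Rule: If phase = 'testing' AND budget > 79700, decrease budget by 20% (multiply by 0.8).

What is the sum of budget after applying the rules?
797000

Step 1: Find records where phase = 'testing' AND budget > 79700
Step 2: 0 records match, summing to 0
Step 3: After multiplier: 0 × 0.8 = 0.0
Step 4: Unaffected records sum: 797000
Step 5: Final sum = 0.0 + 797000 = 797000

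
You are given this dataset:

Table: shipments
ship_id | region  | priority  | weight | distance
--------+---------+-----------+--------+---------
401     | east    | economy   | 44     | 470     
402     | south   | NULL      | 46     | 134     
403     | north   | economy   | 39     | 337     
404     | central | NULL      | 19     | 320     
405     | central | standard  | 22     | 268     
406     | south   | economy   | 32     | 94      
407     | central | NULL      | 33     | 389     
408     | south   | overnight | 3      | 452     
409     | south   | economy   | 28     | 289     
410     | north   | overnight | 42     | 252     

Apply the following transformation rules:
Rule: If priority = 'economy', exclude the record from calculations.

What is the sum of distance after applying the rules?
1815

Step 1: Identify records where priority = 'economy'
Step 2: The excluded records sum to 1190
Step 3: Original total distance = 3005
Step 4: Remaining total = 3005 - 1190 = 1815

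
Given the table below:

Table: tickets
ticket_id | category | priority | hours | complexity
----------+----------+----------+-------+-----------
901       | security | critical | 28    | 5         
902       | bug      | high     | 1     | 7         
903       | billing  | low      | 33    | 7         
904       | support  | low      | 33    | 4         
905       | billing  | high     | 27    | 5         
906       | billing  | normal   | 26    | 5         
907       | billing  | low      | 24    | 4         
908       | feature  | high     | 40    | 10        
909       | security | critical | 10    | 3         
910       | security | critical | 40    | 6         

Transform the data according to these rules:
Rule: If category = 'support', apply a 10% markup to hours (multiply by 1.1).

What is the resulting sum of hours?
265.3

Step 1: Records with category = 'support' have total hours = 33
Step 2: Apply multiplier: 33 × 1.1 = 36.3
Step 3: Other records total: 229
Step 4: Final sum = 36.3 + 229 = 265.3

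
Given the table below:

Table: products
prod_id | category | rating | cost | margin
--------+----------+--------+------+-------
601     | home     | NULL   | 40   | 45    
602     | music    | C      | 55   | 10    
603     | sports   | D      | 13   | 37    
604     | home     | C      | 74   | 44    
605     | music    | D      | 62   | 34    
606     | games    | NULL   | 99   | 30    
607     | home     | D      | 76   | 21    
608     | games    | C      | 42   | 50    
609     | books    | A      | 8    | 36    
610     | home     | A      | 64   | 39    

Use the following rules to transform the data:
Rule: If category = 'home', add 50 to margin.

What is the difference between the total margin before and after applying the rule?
200

Step 1: Original sum of margin = 346
Step 2: 4 records have category = 'home'
Step 3: Each affected record changes by 50
Step 4: Total change = 4 × 50 = 200
Step 5: New sum = 346 + 200 = 546
Step 6: Difference = |546 - 346| = 200
        (Sum increased by 200)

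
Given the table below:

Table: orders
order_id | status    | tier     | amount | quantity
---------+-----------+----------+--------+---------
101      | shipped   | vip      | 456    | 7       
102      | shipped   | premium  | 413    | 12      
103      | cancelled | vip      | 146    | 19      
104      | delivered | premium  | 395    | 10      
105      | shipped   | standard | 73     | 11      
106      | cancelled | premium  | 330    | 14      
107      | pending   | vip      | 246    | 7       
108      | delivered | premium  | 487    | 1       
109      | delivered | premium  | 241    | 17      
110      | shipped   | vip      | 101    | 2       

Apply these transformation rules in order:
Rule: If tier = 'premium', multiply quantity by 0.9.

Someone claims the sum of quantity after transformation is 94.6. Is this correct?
Yes, the result is correct.

Step 1: Calculate the correct sum after transformation
Step 2: Apply multiplier 0.9 to records where tier = 'premium'
Step 3: Correct result = 94.6
Step 4: Claimed result = 94.6
Step 5: 94.6 = 94.6 ✓
Conclusion: The claimed result is correct.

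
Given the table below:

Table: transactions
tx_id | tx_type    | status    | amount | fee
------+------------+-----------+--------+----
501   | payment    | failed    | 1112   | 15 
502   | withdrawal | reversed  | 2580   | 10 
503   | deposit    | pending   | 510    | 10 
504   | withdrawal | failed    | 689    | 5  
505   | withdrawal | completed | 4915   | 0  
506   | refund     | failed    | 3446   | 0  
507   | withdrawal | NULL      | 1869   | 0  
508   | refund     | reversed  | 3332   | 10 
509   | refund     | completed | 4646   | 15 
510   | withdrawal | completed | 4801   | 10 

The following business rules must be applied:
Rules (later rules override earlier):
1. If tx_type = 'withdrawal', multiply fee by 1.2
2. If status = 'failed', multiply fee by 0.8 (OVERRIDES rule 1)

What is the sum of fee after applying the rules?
75.0

Step 1: Rule 2 takes priority for records with status = 'failed'
  - 3 records: 20 × 0.8 = 16.0
Step 2: Rule 1 applies to remaining records with tx_type = 'withdrawal'
  - 4 records: 20 × 1.2 = 24.0
Step 3: Other records unchanged: 35
Step 4: Final sum = 16.0 + 24.0 + 35 = 75.0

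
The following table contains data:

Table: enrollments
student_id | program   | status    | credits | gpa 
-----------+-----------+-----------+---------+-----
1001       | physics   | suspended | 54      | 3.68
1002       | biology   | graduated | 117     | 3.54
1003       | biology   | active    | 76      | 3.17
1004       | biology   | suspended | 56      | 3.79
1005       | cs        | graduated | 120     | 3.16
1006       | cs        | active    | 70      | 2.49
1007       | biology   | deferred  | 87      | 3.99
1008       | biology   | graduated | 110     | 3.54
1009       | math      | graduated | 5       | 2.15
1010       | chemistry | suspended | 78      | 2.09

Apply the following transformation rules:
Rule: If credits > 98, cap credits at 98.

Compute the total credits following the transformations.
720

Step 1: 3 records have credits > 98
Step 2: These records originally summed to 347
Step 3: After capping: 3 × 98 = 294
Step 4: Unaffected records sum: 426
Step 5: Final sum = 294 + 426 = 720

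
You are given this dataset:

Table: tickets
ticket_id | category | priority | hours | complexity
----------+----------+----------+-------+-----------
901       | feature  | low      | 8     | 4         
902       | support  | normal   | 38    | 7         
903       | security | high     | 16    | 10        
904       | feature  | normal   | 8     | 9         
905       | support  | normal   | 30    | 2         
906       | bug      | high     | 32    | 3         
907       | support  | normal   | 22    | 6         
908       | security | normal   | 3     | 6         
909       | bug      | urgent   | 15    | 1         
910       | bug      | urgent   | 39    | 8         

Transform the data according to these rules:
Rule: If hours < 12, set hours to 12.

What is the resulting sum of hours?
228

Step 1: 3 records have hours < 12
Step 2: These records originally summed to 19
Step 3: After setting to minimum: 3 × 12 = 36
Step 4: Unaffected records sum: 192
Step 5: Final sum = 36 + 192 = 228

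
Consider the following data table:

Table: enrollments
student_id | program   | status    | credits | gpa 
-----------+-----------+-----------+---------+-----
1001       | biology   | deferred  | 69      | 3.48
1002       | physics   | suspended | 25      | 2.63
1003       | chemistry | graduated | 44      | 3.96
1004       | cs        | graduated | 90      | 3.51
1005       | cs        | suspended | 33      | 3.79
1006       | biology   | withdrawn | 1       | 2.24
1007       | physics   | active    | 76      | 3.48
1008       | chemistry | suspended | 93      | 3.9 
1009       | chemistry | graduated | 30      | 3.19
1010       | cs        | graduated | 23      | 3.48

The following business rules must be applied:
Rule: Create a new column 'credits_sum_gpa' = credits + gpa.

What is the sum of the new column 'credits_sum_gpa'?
517.66

Step 1: For each record, compute credits + gpa
Example calculations:
  69 + 3.48 = 72.48
  25 + 2.63 = 27.63
  44 + 3.96 = 47.96
  ...
Step 2: Sum all derived values
Step 3: Total = 517.66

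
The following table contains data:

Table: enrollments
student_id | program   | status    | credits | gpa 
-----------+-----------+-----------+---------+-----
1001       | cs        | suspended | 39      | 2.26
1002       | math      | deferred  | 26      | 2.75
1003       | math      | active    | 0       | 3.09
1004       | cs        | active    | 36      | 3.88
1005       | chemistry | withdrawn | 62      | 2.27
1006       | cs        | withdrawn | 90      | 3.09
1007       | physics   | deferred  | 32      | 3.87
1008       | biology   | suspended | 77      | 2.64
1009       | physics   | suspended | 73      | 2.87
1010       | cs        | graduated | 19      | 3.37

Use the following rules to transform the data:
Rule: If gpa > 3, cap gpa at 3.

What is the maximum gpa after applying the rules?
3

Step 1: Original maximum gpa = 3.88
Step 2: Apply cap at 3
Step 3: 5 records had gpa > 3 and were capped
Step 4: Maximum after transformation = 3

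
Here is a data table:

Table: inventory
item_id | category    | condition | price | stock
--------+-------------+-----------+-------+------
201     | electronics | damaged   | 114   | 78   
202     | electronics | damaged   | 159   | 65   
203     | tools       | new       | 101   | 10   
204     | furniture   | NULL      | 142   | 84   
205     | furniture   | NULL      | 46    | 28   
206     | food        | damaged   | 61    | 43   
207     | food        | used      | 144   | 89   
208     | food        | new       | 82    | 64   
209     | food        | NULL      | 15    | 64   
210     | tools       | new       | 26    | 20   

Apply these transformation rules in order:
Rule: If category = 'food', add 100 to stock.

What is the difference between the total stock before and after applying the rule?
400

Step 1: Original sum of stock = 545
Step 2: 4 records have category = 'food'
Step 3: Each affected record changes by 100
Step 4: Total change = 4 × 100 = 400
Step 5: New sum = 545 + 400 = 945
Step 6: Difference = |945 - 545| = 400
        (Sum increased by 400)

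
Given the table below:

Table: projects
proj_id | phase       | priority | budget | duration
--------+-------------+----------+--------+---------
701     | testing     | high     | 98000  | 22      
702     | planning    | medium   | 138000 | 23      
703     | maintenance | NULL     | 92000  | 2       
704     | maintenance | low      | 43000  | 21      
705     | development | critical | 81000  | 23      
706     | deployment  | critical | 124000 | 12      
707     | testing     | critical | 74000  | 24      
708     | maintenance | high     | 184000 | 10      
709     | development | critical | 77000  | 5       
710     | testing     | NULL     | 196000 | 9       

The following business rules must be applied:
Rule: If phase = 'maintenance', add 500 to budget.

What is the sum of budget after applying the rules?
1108500

Step 1: Count records where phase = 'maintenance': 3
Step 2: Total bonus added: 3 × 500 = 1500
Step 3: Original sum of budget: 1107000
Step 4: Final sum = 1107000 + 1500 = 1108500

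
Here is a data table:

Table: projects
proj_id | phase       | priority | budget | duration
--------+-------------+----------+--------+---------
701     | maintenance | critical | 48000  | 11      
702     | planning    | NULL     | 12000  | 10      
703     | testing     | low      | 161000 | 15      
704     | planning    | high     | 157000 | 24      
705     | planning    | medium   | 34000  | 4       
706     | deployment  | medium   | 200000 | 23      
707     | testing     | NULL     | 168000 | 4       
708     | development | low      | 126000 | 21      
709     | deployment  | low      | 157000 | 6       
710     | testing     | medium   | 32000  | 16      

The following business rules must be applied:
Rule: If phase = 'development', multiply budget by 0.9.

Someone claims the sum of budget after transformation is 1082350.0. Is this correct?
No, the correct result is 1082400.0.

Step 1: Calculate the correct sum after transformation
Step 2: Apply multiplier 0.9 to records where phase = 'development'
Step 3: Correct result = 1082400.0
Step 4: Claimed result = 1082350.0
Step 5: 1082400.0 ≠ 1082350.0
Conclusion: The claimed result is incorrect. The correct answer is 1082400.0.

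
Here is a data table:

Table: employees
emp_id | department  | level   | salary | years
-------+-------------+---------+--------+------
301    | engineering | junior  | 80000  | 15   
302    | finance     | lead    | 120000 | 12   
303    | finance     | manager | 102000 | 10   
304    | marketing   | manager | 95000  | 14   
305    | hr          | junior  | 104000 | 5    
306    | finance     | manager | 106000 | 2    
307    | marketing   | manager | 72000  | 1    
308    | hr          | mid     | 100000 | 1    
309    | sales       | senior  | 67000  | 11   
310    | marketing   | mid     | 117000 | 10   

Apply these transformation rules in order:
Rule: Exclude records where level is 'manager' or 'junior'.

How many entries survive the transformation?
4

Step 1: Count records to exclude
  - 4 (manager) + 2 (junior) = 6 records
Step 2: Total records: 10
Step 3: Remaining = 10 - 6 = 4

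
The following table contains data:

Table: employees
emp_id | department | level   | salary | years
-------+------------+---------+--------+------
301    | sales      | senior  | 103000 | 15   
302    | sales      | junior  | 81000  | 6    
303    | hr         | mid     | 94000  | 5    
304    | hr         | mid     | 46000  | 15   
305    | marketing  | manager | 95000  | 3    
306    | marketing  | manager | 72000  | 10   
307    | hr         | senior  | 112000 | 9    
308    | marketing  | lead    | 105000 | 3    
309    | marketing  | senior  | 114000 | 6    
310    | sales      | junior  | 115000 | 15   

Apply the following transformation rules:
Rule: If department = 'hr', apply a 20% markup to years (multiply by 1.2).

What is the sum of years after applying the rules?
92.8

Step 1: Records with department = 'hr' have total years = 29
Step 2: Apply multiplier: 29 × 1.2 = 34.8
Step 3: Other records total: 58
Step 4: Final sum = 34.8 + 58 = 92.8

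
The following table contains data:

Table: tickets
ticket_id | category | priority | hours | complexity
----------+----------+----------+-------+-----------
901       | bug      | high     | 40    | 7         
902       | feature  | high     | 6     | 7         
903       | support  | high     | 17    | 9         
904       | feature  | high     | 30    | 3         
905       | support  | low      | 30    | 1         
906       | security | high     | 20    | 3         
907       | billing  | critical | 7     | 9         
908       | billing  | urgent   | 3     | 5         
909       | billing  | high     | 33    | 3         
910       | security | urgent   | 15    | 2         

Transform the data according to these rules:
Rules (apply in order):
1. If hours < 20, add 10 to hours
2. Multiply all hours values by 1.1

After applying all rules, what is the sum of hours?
276.1

Step 1: Apply Rule 1 - Add 10 to records with hours < 20
  - 5 records affected: 48 + (5 × 10) = 98
  - Unaffected records: 153
  - Sum after Rule 1: 251
Step 2: Apply Rule 2 - Multiply all by 1.1
  - 251 × 1.1 = 276.1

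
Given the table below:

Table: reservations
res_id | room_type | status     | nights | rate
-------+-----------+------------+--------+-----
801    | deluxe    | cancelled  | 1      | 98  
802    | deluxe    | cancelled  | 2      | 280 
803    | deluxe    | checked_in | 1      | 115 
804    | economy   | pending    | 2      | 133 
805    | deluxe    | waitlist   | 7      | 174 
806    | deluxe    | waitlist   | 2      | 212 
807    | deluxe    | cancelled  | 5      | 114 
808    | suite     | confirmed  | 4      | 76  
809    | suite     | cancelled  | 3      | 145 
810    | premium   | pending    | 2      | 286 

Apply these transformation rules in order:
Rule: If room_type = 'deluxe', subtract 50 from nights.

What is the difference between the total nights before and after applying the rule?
300

Step 1: Original sum of nights = 29
Step 2: 6 records have room_type = 'deluxe'
Step 3: Each affected record changes by -50
Step 4: Total change = 6 × -50 = -300
Step 5: New sum = 29 + -300 = -271
Step 6: Difference = |-271 - 29| = 300
        (Sum decreased by 300)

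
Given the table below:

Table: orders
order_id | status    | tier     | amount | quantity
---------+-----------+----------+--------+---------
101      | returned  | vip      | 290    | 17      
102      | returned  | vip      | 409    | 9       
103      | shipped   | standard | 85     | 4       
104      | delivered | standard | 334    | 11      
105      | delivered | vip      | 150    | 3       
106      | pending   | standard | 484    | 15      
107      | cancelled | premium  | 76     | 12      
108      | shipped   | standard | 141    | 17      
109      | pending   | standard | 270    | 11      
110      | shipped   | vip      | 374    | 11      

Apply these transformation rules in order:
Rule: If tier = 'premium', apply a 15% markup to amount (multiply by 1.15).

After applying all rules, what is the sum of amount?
2624.4

Step 1: Records with tier = 'premium' have total amount = 76
Step 2: Apply multiplier: 76 × 1.15 = 87.4
Step 3: Other records total: 2537
Step 4: Final sum = 87.4 + 2537 = 2624.4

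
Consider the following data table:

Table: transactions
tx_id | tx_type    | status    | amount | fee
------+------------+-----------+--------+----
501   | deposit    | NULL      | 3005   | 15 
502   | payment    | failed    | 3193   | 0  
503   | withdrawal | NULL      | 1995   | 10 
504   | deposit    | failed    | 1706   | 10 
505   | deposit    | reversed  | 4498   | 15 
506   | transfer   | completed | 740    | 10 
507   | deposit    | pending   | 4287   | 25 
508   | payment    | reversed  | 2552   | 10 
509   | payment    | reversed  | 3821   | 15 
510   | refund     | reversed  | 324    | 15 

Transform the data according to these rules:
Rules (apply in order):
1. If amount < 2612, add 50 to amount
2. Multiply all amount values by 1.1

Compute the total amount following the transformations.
29008.1

Step 1: Apply Rule 1 - Add 50 to records with amount < 2612
  - 5 records affected: 7317 + (5 × 50) = 7567
  - Unaffected records: 18804
  - Sum after Rule 1: 26371
Step 2: Apply Rule 2 - Multiply all by 1.1
  - 26371 × 1.1 = 29008.1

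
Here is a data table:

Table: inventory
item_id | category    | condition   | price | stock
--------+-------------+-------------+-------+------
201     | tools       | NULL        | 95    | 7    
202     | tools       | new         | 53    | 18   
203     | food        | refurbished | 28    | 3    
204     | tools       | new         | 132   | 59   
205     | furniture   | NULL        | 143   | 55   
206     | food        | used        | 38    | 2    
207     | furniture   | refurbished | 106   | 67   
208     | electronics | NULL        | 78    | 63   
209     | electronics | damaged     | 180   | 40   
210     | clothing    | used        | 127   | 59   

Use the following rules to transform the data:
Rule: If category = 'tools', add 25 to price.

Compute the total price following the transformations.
1055

Step 1: Count records where category = 'tools': 3
Step 2: Total bonus added: 3 × 25 = 75
Step 3: Original sum of price: 980
Step 4: Final sum = 980 + 75 = 1055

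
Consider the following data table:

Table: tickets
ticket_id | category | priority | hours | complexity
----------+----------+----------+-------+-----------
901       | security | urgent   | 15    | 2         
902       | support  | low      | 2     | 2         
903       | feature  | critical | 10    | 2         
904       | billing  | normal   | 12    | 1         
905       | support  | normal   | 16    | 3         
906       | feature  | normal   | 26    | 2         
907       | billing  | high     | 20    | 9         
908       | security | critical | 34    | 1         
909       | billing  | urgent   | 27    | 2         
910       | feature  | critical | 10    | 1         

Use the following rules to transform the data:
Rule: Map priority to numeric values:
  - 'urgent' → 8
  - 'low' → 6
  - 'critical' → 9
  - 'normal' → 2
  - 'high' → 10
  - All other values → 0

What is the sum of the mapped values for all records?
65

Step 1: Apply mapping to each record
Step 2: Count by status:
  'urgent': 2 records × 8 = 16
  'low': 1 records × 6 = 6
  'critical': 3 records × 9 = 27
  'normal': 3 records × 2 = 6
  'high': 1 records × 10 = 10
Step 3: Sum all mapped values = 65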